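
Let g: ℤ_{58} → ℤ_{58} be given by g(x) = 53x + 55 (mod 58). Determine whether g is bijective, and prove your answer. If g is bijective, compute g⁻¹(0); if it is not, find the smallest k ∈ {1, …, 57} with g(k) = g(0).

Suppose g(a) = g(b) in ℤ_{58}. Then 53a + 55 ≡ 53b + 55 (mod 58), therefore 53(a − b) ≡ 0 (mod 58).
Since gcd(53, 58) = 1, 53 is invertible modulo 58, therefore a − b ≡ 0 (mod 58), i.e. a = b.
We now compute 53⁻¹ mod 58 explicitly. Euclid's algorithm: 58 = 1·53 + 5, 53 = 10·5 + 3, 5 = 1·3 + 2, 3 = 1·2 + 1; back-substituting gives 1 = 23·53 − 21·58, so 53⁻¹ ≡ 23 (mod 58).
For any y ∈ ℤ_{58}, x = 23(y − 55) mod 58 satisfies g(x) = 53·23(y − 55) + 55 ≡ y (since 53·23 ≡ 1 mod 58). So every y has a preimage.
Therefore g is bijective.
Since g is bijective, we compute g⁻¹(0): solve 53x + 55 ≡ 0 (mod 58), i.e. 53x ≡ 3 (mod 58).
Multiplying by 53⁻¹ = 23 gives x ≡ 23·3 = 69 = 1·58 + 11 ≡ 11 (mod 58).
Check: g(11) = 53·11 + 55 = 638 = 11·58 + 0 ≡ 0 (mod 58).

11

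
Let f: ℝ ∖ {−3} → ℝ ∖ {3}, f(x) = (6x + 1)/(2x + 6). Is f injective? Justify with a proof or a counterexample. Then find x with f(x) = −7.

-43/20

Suppose f(u) = f(v). Cross-multiplying: (6u + 1)(2v + 6) = (6v + 1)(2u + 6).
Expanding both sides and cancelling the symmetric terms leaves 34·(u − v) = 0. Since 34 ≠ 0, u = v. So f is injective.
Solving f(x) = −7: cross-multiplying gives 6x + 1 = −7(2x + 6), which rearranges to 20x = −43, so x = −43/20.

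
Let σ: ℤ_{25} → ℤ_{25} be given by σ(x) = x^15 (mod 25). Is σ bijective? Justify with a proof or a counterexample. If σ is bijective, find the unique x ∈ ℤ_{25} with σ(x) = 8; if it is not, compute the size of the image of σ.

5

σ(0) = 0^15 = 0.
σ(5): Repeated squaring mod 25: 5^1 ≡ 5, 5^2 ≡ 5² = 25 ≡ 0, 5^4 ≡ 0² = 0, 5^8 ≡ 0² = 0. Since 15 = 8 + 4 + 2 + 1, 5^15 ≡ 0·0·0·5: 0·0 = 0, then 0·0 = 0, then 0·5 = 0. So 5^15 ≡ 0 (mod 25).
So σ(0) = σ(5) = 0 while 0 ≠ 5, so σ is not injective, hence not bijective.
Since σ is not bijective, we determine |image(σ)|. Computing x^15 mod 25 for each x (by repeated squaring, reducing mod 25 at every step), the values σ(0), σ(1), …, σ(24) are: 0, 1, 18, 7, 24, 0, 1, 18, 7, 24, 0, 1, 18, 7, 24, 0, 1, 18, 7, 24, 0, 1, 18, 7, 24.
The distinct values are {0, 1, 7, 18, 24}; there are 5 of them.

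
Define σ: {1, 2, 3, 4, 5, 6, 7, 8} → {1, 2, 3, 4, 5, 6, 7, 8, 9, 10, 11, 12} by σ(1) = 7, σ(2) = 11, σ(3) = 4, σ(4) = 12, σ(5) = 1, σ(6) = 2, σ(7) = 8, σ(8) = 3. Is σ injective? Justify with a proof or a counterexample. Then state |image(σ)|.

8

The values σ(1), …, σ(8) are 7, 11, 4, 12, 1, 2, 8, 3 — all distinct.
So σ(u) = σ(v) only when u = v, and σ is injective.
The image of σ is {1, 2, 3, 4, 7, 8, 11, 12}, which has 8 elements.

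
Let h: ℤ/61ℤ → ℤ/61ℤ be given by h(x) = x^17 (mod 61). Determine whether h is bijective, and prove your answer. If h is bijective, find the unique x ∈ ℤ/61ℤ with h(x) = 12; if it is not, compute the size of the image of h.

Since 61 is prime, the nonzero elements of ℤ/61ℤ form a cyclic group of order 60.
As gcd(17, 60) = 1, raising to the 17th power is a bijection on this group: if u^17 ≡ v^17 then (uv^{−1})^17 = 1, and the only element of order dividing gcd(17, 60) = 1 is 1, so u = v.
With h(0) = 0 this makes h injective on all of ℤ/61ℤ, hence bijective (finite equal-size domain and codomain). In particular h is bijective.
Since h is bijective, we find the preimage of 12. The inverse of x ↦ x^17 on (ℤ/61ℤ)^× is x ↦ x^53, because 17·53 = 901 = 15·60 + 1 ≡ 1 (mod 60) and x^{60} = 1 for x ≠ 0 (Fermat). So h⁻¹(12) = 12^53 mod 61.
Repeated squaring mod 61: 12^1 ≡ 12, 12^2 ≡ 12² = 144 ≡ 22, 12^4 ≡ 22² = 484 ≡ 57, 12^8 ≡ 57² = 3249 ≡ 16, 12^16 ≡ 16² = 256 ≡ 12, 12^32 ≡ 12² = 144 ≡ 22. Since 53 = 32 + 16 + 4 + 1, 12^53 ≡ 22·12·57·12: 22·12 = 264 ≡ 20, then 20·57 = 1140 ≡ 42, then 42·12 = 504 ≡ 16. So 12^53 ≡ 16 (mod 61).
Hence h⁻¹(12) = 16.

16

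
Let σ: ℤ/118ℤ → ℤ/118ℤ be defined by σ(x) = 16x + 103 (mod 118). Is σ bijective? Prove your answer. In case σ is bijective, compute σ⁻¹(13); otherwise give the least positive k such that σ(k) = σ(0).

By definition, σ is injective if σ(a) = σ(b) implies a = b.
We have gcd(16, 118) = 2 > 1. Taking a = 0 and b = 59: σ(0) = 103 and σ(59) = 16·59 + 103 = 1047 ≡ 103 (mod 118).
So σ(0) = σ(59) while 0 ≠ 59, therefore σ is not injective, hence not bijective.
Since σ is not bijective, we find the least positive k with σ(k) = σ(0): this means 16k ≡ 0 (mod 118), i.e. 118 ∣ 16k. Since gcd(16, 118) = 2, dividing through by 2 this holds exactly when 59 ∣ 8k, and as gcd(8, 59) = 1, exactly when 59 ∣ k.
The smallest positive such k is 59.

59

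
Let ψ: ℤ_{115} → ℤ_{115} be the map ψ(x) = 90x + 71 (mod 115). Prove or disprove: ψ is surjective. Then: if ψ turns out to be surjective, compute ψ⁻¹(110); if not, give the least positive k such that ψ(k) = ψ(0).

23

Since gcd(90, 115) = 5, we have 90x ≡ 0 (mod 5) for all x, so ψ(x) ≡ 1 (mod 5).
But 0 ≢ 1 (mod 5), so 0 ∈ ℤ_{115} has no preimage. Therefore ψ is not surjective.
Since ψ is not surjective, we find the least positive k with ψ(k) = ψ(0): this means 90k ≡ 0 (mod 115), i.e. 115 ∣ 90k. Since gcd(90, 115) = 5, dividing through by 5 this holds exactly when 23 ∣ 18k, and as gcd(18, 23) = 1, exactly when 23 ∣ k.
The smallest positive such k is 23.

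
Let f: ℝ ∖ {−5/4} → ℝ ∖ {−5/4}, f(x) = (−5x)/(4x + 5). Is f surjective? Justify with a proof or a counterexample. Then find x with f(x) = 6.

For any y ≠ −5/4, solving y(4x + 5) = −5x for x gives a well-defined x ≠ −5/4. So f is surjective.
Solving f(x) = 6: cross-multiplying gives −5x = 6(4x + 5), which rearranges to −29x = 30, so x = −30/29.

-30/29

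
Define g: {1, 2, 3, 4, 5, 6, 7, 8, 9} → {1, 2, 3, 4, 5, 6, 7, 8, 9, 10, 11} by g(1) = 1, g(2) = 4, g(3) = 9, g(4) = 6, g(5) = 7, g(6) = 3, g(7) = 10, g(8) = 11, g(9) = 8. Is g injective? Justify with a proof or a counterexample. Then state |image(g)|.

The values g(1), …, g(9) are 1, 4, 9, 6, 7, 3, 10, 11, 8 — all distinct.
So g(u) = g(v) only when u = v, and g is injective.
The image of g is {1, 3, 4, 6, 7, 8, 9, 10, 11}, which has 9 elements.

9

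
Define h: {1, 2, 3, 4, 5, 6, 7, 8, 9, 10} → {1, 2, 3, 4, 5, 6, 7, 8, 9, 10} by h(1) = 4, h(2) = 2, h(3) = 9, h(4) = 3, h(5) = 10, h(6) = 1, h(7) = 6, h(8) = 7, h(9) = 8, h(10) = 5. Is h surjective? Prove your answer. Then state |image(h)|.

10

Every element of the codomain has a preimage: 1 = h(6), 2 = h(2), 3 = h(4), 4 = h(1), 5 = h(10), 6 = h(7), 7 = h(8), 8 = h(9), 9 = h(3), 10 = h(5).
Thus h is surjective.
The image of h is {1, 2, 3, 4, 5, 6, 7, 8, 9, 10}, which has 10 elements.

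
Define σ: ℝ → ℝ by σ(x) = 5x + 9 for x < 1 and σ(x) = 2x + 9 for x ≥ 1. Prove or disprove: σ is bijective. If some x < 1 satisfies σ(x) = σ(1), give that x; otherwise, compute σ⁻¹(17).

2/5

Both pieces are strictly increasing (slopes 5 and 2), so each is injective on its own interval.
The left piece maps (−∞, 1) onto (−∞, 14); the right piece maps [1, ∞) onto [11, ∞).
These images overlap. In particular σ(1) = 11 (right piece), and solving 5x + 9 = 11 on the left piece gives x = 2/5 < 1.
So σ(2/5) = σ(1) with 2/5 ≠ 1, and σ is not injective, hence not bijective. This x = 2/5 is the requested value below 1.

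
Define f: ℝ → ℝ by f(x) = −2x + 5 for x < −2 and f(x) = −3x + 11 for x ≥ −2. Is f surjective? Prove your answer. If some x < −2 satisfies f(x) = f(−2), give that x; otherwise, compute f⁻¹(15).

Both pieces are strictly decreasing (slopes −2 and −3), so each is injective on its own interval.
The left piece maps (−∞, −2) onto (9, ∞); the right piece maps [−2, ∞) onto (−∞, 17].
The union (9, ∞) ∪ (−∞, 17] covers ℝ, so f is surjective.
For the follow-up: the images overlap, so an x < −2 with f(x) = f(−2) exists. f(−2) = 17; solving −2x + 5 = 17 for x < −2 gives x = (17 − 5)/(−2) = −6.

-6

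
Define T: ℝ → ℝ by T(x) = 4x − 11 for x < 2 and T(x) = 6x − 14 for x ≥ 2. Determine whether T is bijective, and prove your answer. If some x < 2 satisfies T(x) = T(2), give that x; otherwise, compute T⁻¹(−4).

Both pieces are strictly increasing (slopes 4 and 6), so each is injective on its own interval.
The left piece maps (−∞, 2) onto (−∞, −3); the right piece maps [2, ∞) onto [−2, ∞).
The images leave a gap (−3 has no preimage), so T is not surjective, hence not bijective.
Because the two images are disjoint, no x < 2 has T(x) = T(2), so we compute T⁻¹(−4): −4 lies in (−∞, −3), so solve 4x − 11 = −4: x = (−4 + 11)/4 = 7/4.

7/4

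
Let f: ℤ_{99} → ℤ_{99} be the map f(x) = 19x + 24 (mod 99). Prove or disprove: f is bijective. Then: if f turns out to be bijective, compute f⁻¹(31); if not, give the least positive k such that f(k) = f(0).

16

By definition, injectivity means: for all u, v in the domain, f(u) = f(v) implies u = v.
If f(u) = f(v), then 19u ≡ 19v (mod 99). Because gcd(19, 99) = 1, we may cancel 19 to get u ≡ v (mod 99).
We now compute 19⁻¹ mod 99 explicitly. Euclid's algorithm: 99 = 5·19 + 4, 19 = 4·4 + 3, 4 = 1·3 + 1; back-substituting gives 1 = 73·19 − 14·99, so 19⁻¹ ≡ 73 (mod 99).
Then y ↦ 73(y − 24) is a two-sided inverse to f, so every y ∈ ℤ_{99} has a preimage.
Thus f is bijective.
Since f is bijective, we compute f⁻¹(31): solve 19x + 24 ≡ 31 (mod 99), i.e. 19x ≡ 7 (mod 99).
Multiplying by 19⁻¹ = 73 gives x ≡ 73·7 = 511 = 5·99 + 16 ≡ 16 (mod 99).
Check: f(16) = 19·16 + 24 = 328 = 3·99 + 31 ≡ 31 (mod 99).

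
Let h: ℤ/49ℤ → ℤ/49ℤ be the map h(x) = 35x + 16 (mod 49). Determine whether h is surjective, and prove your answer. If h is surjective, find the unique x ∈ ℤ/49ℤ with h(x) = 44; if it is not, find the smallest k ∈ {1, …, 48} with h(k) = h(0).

Since gcd(35, 49) = 7, we have 35x ≡ 0 (mod 7) for all x, so h(x) ≡ 2 (mod 7).
But 0 ≢ 2 (mod 7), so 0 ∈ ℤ/49ℤ has no preimage. Thus h is not surjective.
Since h is not surjective, we find the least positive k with h(k) = h(0): this means 35k ≡ 0 (mod 49), i.e. 49 ∣ 35k. Since gcd(35, 49) = 7, dividing through by 7 this holds exactly when 7 ∣ 5k, and as gcd(5, 7) = 1, exactly when 7 ∣ k.
The smallest positive such k is 7.

7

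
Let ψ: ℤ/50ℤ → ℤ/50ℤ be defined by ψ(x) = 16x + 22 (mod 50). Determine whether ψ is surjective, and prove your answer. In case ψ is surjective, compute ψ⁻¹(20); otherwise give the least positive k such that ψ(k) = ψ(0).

Since gcd(16, 50) = 2, we have 16x ≡ 0 (mod 2) for all x, so ψ(x) ≡ 0 (mod 2).
But 1 ≢ 0 (mod 2), so 1 ∈ ℤ/50ℤ has no preimage. So ψ is not surjective.
Since ψ is not surjective, we find the least positive k with ψ(k) = ψ(0): this means 16k ≡ 0 (mod 50), i.e. 50 ∣ 16k. Since gcd(16, 50) = 2, dividing through by 2 this holds exactly when 25 ∣ 8k, and as gcd(8, 25) = 1, exactly when 25 ∣ k.
The smallest positive such k is 25.

25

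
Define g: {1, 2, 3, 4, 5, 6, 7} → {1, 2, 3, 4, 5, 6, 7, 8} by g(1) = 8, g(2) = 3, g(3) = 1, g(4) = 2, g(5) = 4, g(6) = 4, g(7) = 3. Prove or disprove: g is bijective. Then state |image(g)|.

5

g(5) = 4 = g(6) with 5 ≠ 6, so g is not injective, hence not bijective.
The image of g is {1, 2, 3, 4, 8}, which has 5 elements.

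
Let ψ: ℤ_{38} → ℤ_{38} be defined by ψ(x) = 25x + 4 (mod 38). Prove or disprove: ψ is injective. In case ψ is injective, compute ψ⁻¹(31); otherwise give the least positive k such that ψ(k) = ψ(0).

33

Recall that injectivity means: for all s, t in the domain, ψ(s) = ψ(t) implies s = t.
If ψ(s) = ψ(t), then 25s ≡ 25t (mod 38). Because gcd(25, 38) = 1, we may cancel 25 to get s ≡ t (mod 38).
Therefore ψ is injective.
We now compute 25⁻¹ mod 38 explicitly. Euclid's algorithm: 38 = 1·25 + 13, 25 = 1·13 + 12, 13 = 1·12 + 1; back-substituting gives 1 = 35·25 − 23·38, so 25⁻¹ ≡ 35 (mod 38).
Since ψ is injective, we compute ψ⁻¹(31): solve 25x + 4 ≡ 31 (mod 38), i.e. 25x ≡ 27 (mod 38).
Multiplying by 25⁻¹ = 35 gives x ≡ 35·27 = 945 = 24·38 + 33 ≡ 33 (mod 38).
Check: ψ(33) = 25·33 + 4 = 829 = 21·38 + 31 ≡ 31 (mod 38).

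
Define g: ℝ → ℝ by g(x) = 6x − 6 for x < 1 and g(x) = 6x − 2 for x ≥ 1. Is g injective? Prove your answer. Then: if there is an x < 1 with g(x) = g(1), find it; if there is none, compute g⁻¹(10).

Both pieces are strictly increasing (slopes 6 and 6), so each is injective on its own interval.
The left piece maps (−∞, 1) onto (−∞, 0); the right piece maps [1, ∞) onto [4, ∞).
These images are disjoint, so no value is attained by both pieces. Therefore g is injective.
Because the two images are disjoint, no x < 1 has g(x) = g(1), so we compute g⁻¹(10): 10 lies in [4, ∞), so solve 6x − 2 = 10: x = (10 + 2)/6 = 2.

2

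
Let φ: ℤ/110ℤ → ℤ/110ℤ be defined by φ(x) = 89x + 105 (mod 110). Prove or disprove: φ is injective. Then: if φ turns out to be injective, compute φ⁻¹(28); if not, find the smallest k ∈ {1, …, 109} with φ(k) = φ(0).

If φ(a) = φ(b), then 89a ≡ 89b (mod 110). Because gcd(89, 110) = 1, we may cancel 89 to get a ≡ b (mod 110).
Hence φ is injective.
We now compute 89⁻¹ mod 110 explicitly. Euclid's algorithm: 110 = 1·89 + 21, 89 = 4·21 + 5, 21 = 4·5 + 1; back-substituting gives 1 = 89·89 − 72·110, so 89⁻¹ ≡ 89 (mod 110).
Since φ is injective, we compute φ⁻¹(28): solve 89x + 105 ≡ 28 (mod 110), i.e. 89x ≡ 33 (mod 110).
Multiplying by 89⁻¹ = 89 gives x ≡ 89·33 = 2937 = 26·110 + 77 ≡ 77 (mod 110).
Check: φ(77) = 89·77 + 105 = 6958 = 63·110 + 28 ≡ 28 (mod 110).

77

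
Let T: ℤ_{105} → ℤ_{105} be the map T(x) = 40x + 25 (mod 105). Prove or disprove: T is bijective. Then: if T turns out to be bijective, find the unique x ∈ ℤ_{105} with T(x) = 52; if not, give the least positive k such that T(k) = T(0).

21

Recall that T is injective if T(u) = T(v) implies u = v.
We have gcd(40, 105) = 5 > 1. Taking u = 0 and v = 21: T(0) = 25 and T(21) = 40·21 + 25 = 865 ≡ 25 (mod 105).
So T(0) = T(21) while 0 ≠ 21, so T is not injective, hence not bijective.
Since T is not bijective, we find the least positive k with T(k) = T(0): this means 40k ≡ 0 (mod 105), i.e. 105 ∣ 40k. Since gcd(40, 105) = 5, dividing through by 5 this holds exactly when 21 ∣ 8k, and as gcd(8, 21) = 1, exactly when 21 ∣ k.
The smallest positive such k is 21.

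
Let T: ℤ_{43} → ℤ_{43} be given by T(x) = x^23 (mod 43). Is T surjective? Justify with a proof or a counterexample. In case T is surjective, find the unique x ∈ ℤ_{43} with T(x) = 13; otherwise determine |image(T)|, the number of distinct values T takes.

Since 43 is prime, the nonzero elements of ℤ_{43} form a cyclic group of order 42.
As gcd(23, 42) = 1, raising to the 23rd power is a bijection on this group: if u^23 ≡ v^23 then (uv^{−1})^23 = 1, and the only element of order dividing gcd(23, 42) = 1 is 1, so u = v.
With T(0) = 0 this makes T injective on all of ℤ_{43}, hence bijective (finite equal-size domain and codomain). In particular T is surjective.
Since T is surjective, we find the preimage of 13. The inverse of x ↦ x^23 on (ℤ_{43})^× is x ↦ x^11, because 23·11 = 253 = 6·42 + 1 ≡ 1 (mod 42) and x^{42} = 1 for x ≠ 0 (Fermat). So T⁻¹(13) = 13^11 mod 43.
Repeated squaring mod 43: 13^1 ≡ 13, 13^2 ≡ 13² = 169 ≡ 40, 13^4 ≡ 40² = 1600 ≡ 9, 13^8 ≡ 9² = 81 ≡ 38. Since 11 = 8 + 2 + 1, 13^11 ≡ 38·40·13: 38·40 = 1520 ≡ 15, then 15·13 = 195 ≡ 23. So 13^11 ≡ 23 (mod 43).
Hence T⁻¹(13) = 23.

23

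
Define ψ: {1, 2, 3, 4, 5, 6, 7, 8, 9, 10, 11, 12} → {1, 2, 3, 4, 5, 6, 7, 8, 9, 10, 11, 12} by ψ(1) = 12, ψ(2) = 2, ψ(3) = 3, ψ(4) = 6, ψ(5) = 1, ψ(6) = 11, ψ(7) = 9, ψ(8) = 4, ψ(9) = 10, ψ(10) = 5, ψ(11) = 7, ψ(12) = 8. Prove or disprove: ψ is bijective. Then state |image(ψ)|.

The values 12, 2, 3, 6, 1, 11, 9, 4, 10, 5, 7, 8 are a permutation of {1, 2, 3, 4, 5, 6, 7, 8, 9, 10, 11, 12}: each element appears exactly once.
So ψ is injective and surjective, hence bijective.
The image of ψ is {1, 2, 3, 4, 5, 6, 7, 8, 9, 10, 11, 12}, which has 12 elements.

12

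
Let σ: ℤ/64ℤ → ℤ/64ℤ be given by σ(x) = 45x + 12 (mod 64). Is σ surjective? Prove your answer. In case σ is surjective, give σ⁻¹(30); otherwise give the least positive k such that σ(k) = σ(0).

Since gcd(45, 64) = 1, 45 is invertible modulo 64. Euclid's algorithm: 64 = 1·45 + 19, 45 = 2·19 + 7, 19 = 2·7 + 5, 7 = 1·5 + 2, 5 = 2·2 + 1; back-substituting gives 1 = 37·45 − 26·64, so 45⁻¹ ≡ 37 (mod 64).
For any y ∈ ℤ/64ℤ, x = 37(y − 12) mod 64 satisfies σ(x) = 45·37(y − 12) + 12 ≡ y (since 45·37 ≡ 1 mod 64). So every y has a preimage.
Hence σ is surjective.
Since σ is surjective, we find σ⁻¹(30): we need 45x ≡ 30 − 12 ≡ 18 (mod 64). Using 45⁻¹ = 37: x ≡ 37·18 = 666 = 10·64 + 26, so x = 26.
Check: σ(26) = 45·26 + 12 = 1182 = 18·64 + 30 ≡ 30 (mod 64).

26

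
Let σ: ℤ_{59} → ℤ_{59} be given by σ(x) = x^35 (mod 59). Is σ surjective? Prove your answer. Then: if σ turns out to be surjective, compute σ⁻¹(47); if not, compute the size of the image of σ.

30

Since 59 is prime, the nonzero elements of ℤ_{59} form a cyclic group of order 58.
As gcd(35, 58) = 1, raising to the 35th power is a bijection on this group: if u^35 ≡ v^35 then (uv^{−1})^35 = 1, and the only element of order dividing gcd(35, 58) = 1 is 1, so u = v.
With σ(0) = 0 this makes σ injective on all of ℤ_{59}, hence bijective (finite equal-size domain and codomain). In particular σ is surjective.
Since σ is surjective, we find the preimage of 47. The inverse of x ↦ x^35 on (ℤ_{59})^× is x ↦ x^5, because 35·5 = 175 = 3·58 + 1 ≡ 1 (mod 58) and x^{58} = 1 for x ≠ 0 (Fermat). So σ⁻¹(47) = 47^5 mod 59.
Repeated squaring mod 59: 47^1 ≡ 47, 47^2 ≡ 47² = 2209 ≡ 26, 47^4 ≡ 26² = 676 ≡ 27. Since 5 = 4 + 1, 47^5 ≡ 27·47: 27·47 = 1269 ≡ 30. So 47^5 ≡ 30 (mod 59).
Hence σ⁻¹(47) = 30.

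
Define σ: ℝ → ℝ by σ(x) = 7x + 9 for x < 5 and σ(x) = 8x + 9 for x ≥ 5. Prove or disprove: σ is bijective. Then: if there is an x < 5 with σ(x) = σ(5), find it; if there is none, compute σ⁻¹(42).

33/7

Both pieces are strictly increasing (slopes 7 and 8), so each is injective on its own interval.
The left piece maps (−∞, 5) onto (−∞, 44); the right piece maps [5, ∞) onto [49, ∞).
The images leave a gap (44 has no preimage), so σ is not surjective, hence not bijective.
Because the two images are disjoint, no x < 5 has σ(x) = σ(5), so we compute σ⁻¹(42): 42 lies in (−∞, 44), so solve 7x + 9 = 42: x = (42 − 9)/7 = 33/7.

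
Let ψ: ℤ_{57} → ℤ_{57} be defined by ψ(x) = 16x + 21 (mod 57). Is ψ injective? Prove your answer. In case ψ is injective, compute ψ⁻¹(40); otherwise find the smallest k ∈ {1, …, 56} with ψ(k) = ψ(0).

19

If ψ(x_1) = ψ(x_2), then 16x_1 ≡ 16x_2 (mod 57). Because gcd(16, 57) = 1, we may cancel 16 to get x_1 ≡ x_2 (mod 57).
Therefore ψ is injective.
We now compute 16⁻¹ mod 57 explicitly. Euclid's algorithm: 57 = 3·16 + 9, 16 = 1·9 + 7, 9 = 1·7 + 2, 7 = 3·2 + 1; back-substituting gives 1 = 25·16 − 7·57, so 16⁻¹ ≡ 25 (mod 57).
Since ψ is injective, we find ψ⁻¹(40): we need 16x ≡ 40 − 21 ≡ 19 (mod 57). Using 16⁻¹ = 25: x ≡ 25·19 = 475 = 8·57 + 19, so x = 19.
Check: ψ(19) = 16·19 + 21 = 325 = 5·57 + 40 ≡ 40 (mod 57).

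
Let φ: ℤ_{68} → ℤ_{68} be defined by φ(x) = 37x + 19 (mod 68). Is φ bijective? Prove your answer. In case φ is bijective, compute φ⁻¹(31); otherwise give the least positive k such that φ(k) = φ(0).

4

Suppose φ(s) = φ(t) in ℤ_{68}. Then 37s + 19 ≡ 37t + 19 (mod 68), so 37(s − t) ≡ 0 (mod 68).
Since gcd(37, 68) = 1, 37 is invertible modulo 68, hence s − t ≡ 0 (mod 68), i.e. s = t.
We now compute 37⁻¹ mod 68 explicitly. Euclid's algorithm: 68 = 1·37 + 31, 37 = 1·31 + 6, 31 = 5·6 + 1; back-substituting gives 1 = 57·37 − 31·68, so 37⁻¹ ≡ 57 (mod 68).
Then y ↦ 57(y − 19) is a two-sided inverse to φ, so every y ∈ ℤ_{68} has a preimage.
Thus φ is bijective.
Since φ is bijective, we compute φ⁻¹(31): solve 37x + 19 ≡ 31 (mod 68), i.e. 37x ≡ 12 (mod 68).
Multiplying by 37⁻¹ = 57 gives x ≡ 57·12 = 684 = 10·68 + 4 ≡ 4 (mod 68).
Check: φ(4) = 37·4 + 19 = 167 = 2·68 + 31 ≡ 31 (mod 68).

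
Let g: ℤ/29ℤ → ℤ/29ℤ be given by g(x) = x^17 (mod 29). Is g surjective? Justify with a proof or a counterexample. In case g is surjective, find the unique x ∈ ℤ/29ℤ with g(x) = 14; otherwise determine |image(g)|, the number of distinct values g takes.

19

Since 29 is prime, the nonzero elements of ℤ/29ℤ form a cyclic group of order 28.
As gcd(17, 28) = 1, raising to the 17th power is a bijection on this group: if x_1^17 ≡ x_2^17 then (x_1x_2^{−1})^17 = 1, and the only element of order dividing gcd(17, 28) = 1 is 1, so x_1 = x_2.
With g(0) = 0 this makes g injective on all of ℤ/29ℤ, hence bijective (finite equal-size domain and codomain). In particular g is surjective.
Since g is surjective, we find the preimage of 14. The inverse of x ↦ x^17 on (ℤ/29ℤ)^× is x ↦ x^5, because 17·5 = 85 = 3·28 + 1 ≡ 1 (mod 28) and x^{28} = 1 for x ≠ 0 (Fermat). So g⁻¹(14) = 14^5 mod 29.
Repeated squaring mod 29: 14^1 ≡ 14, 14^2 ≡ 14² = 196 ≡ 22, 14^4 ≡ 22² = 484 ≡ 20. Since 5 = 4 + 1, 14^5 ≡ 20·14: 20·14 = 280 ≡ 19. So 14^5 ≡ 19 (mod 29).
Hence g⁻¹(14) = 19.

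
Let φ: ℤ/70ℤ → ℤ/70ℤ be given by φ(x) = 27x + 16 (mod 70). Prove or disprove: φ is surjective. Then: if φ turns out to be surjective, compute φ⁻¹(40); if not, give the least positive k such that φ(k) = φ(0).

32

Since gcd(27, 70) = 1, 27 is invertible modulo 70. Euclid's algorithm: 70 = 2·27 + 16, 27 = 1·16 + 11, 16 = 1·11 + 5, 11 = 2·5 + 1; back-substituting gives 1 = 13·27 − 5·70, so 27⁻¹ ≡ 13 (mod 70).
Then y ↦ 13(y − 16) is a two-sided inverse to φ, so every y ∈ ℤ/70ℤ has a preimage.
So φ is surjective.
Since φ is surjective, we find φ⁻¹(40): we need 27x ≡ 40 − 16 ≡ 24 (mod 70). Using 27⁻¹ = 13: x ≡ 13·24 = 312 = 4·70 + 32, so x = 32.
Check: φ(32) = 27·32 + 16 = 880 = 12·70 + 40 ≡ 40 (mod 70).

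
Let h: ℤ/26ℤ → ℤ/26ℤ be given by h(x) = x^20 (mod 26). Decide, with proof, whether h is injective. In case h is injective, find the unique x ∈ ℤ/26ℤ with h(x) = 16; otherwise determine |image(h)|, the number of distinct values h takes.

8

h(1) = 1^20 = 1.
h(5): Repeated squaring mod 26: 5^1 ≡ 5, 5^2 ≡ 5² = 25, 5^4 ≡ 25² = 625 ≡ 1, 5^8 ≡ 1² = 1, 5^16 ≡ 1² = 1. Since 20 = 16 + 4, 5^20 ≡ 1·1: 1·1 = 1. So 5^20 ≡ 1 (mod 26).
So h(1) = h(5) = 1 while 1 ≠ 5, hence h is not injective.
Since h is not injective, we determine |image(h)|. Computing x^20 mod 26 for each x (by repeated squaring, reducing mod 26 at every step), the values h(0), h(1), …, h(25) are: 0, 1, 22, 9, 16, 1, 16, 3, 14, 3, 22, 9, 14, 13, 14, 9, 22, 3, 14, 3, 16, 1, 16, 9, 22, 1.
The distinct values are {0, 1, 3, 9, 13, 14, 16, 22}; there are 8 of them.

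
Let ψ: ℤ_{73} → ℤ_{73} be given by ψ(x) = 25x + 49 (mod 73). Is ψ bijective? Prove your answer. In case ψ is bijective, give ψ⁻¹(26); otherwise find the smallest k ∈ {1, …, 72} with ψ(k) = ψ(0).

Suppose ψ(u) = ψ(v) in ℤ_{73}. Then 25u + 49 ≡ 25v + 49 (mod 73), so 25(u − v) ≡ 0 (mod 73).
Since gcd(25, 73) = 1, 25 is invertible modulo 73, hence u − v ≡ 0 (mod 73), i.e. u = v.
We now compute 25⁻¹ mod 73 explicitly. Euclid's algorithm: 73 = 2·25 + 23, 25 = 1·23 + 2, 23 = 11·2 + 1; back-substituting gives 1 = 38·25 − 13·73, so 25⁻¹ ≡ 38 (mod 73).
Then y ↦ 38(y − 49) is a two-sided inverse to ψ, so every y ∈ ℤ_{73} has a preimage.
Thus ψ is bijective.
Since ψ is bijective, we find ψ⁻¹(26): we need 25x ≡ 26 − 49 ≡ 50 (mod 73). Using 25⁻¹ = 38: x ≡ 38·50 = 1900 = 26·73 + 2, so x = 2.
Check: ψ(2) = 25·2 + 49 = 99 = 1·73 + 26 ≡ 26 (mod 73).

2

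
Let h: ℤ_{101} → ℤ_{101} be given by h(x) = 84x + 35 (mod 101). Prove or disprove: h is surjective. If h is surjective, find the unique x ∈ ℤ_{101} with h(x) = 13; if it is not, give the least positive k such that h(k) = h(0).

Since gcd(84, 101) = 1, 84 is invertible modulo 101. Euclid's algorithm: 101 = 1·84 + 17, 84 = 4·17 + 16, 17 = 1·16 + 1; back-substituting gives 1 = 95·84 − 79·101, so 84⁻¹ ≡ 95 (mod 101).
For any y ∈ ℤ_{101}, x = 95(y − 35) mod 101 satisfies h(x) = 84·95(y − 35) + 35 ≡ y (since 84·95 ≡ 1 mod 101). So every y has a preimage.
So h is surjective.
Since h is surjective, we find h⁻¹(13): we need 84x ≡ 13 − 35 ≡ 79 (mod 101). Using 84⁻¹ = 95: x ≡ 95·79 = 7505 = 74·101 + 31, so x = 31.
Check: h(31) = 84·31 + 35 = 2639 = 26·101 + 13 ≡ 13 (mod 101).

31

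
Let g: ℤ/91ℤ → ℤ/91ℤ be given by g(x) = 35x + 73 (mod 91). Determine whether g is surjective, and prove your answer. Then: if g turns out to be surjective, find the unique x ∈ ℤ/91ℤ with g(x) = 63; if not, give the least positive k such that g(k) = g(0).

13

Recall: surjectivity means every element of the codomain has a preimage under g.
Since gcd(35, 91) = 7, we have 35x ≡ 0 (mod 7) for all x, so g(x) ≡ 3 (mod 7).
But 0 ≢ 3 (mod 7), so 0 ∈ ℤ/91ℤ has no preimage. Thus g is not surjective.
Since g is not surjective, we find the least positive k with g(k) = g(0): this means 35k ≡ 0 (mod 91), i.e. 91 ∣ 35k. Since gcd(35, 91) = 7, dividing through by 7 this holds exactly when 13 ∣ 5k, and as gcd(5, 13) = 1, exactly when 13 ∣ k.
The smallest positive such k is 13.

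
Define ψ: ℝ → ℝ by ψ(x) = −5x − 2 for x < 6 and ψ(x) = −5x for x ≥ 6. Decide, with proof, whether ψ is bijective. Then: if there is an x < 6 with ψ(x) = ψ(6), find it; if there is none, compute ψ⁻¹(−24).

28/5

Both pieces are strictly decreasing (slopes −5 and −5), so each is injective on its own interval.
The left piece maps (−∞, 6) onto (−32, ∞); the right piece maps [6, ∞) onto (−∞, −30].
These images overlap. In particular ψ(6) = −30 (right piece), and solving −5x − 2 = −30 on the left piece gives x = 28/5 < 6.
So ψ(28/5) = ψ(6) with 28/5 ≠ 6, and ψ is not injective, hence not bijective. This x = 28/5 is the requested value below 6.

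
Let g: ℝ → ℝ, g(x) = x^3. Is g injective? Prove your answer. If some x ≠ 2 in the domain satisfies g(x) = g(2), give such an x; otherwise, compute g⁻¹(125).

5

On ℝ, x ↦ x^3 is strictly increasing (since 3 is odd), so g(a) = g(b) forces a = b. So g is injective.
Since x ↦ x^3 is strictly increasing on ℝ, it is injective there, so no x ≠ 2 in the domain has g(x) = g(2). We therefore compute g⁻¹(125) = 125^{1/3} = 5 (indeed 5^3 = 125).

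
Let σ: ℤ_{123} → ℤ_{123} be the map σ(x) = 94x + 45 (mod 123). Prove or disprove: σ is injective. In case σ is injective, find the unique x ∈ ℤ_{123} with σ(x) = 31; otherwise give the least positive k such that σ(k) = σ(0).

If σ(x_1) = σ(x_2), then 94x_1 ≡ 94x_2 (mod 123). Because gcd(94, 123) = 1, we may cancel 94 to get x_1 ≡ x_2 (mod 123).
Hence σ is injective.
We now compute 94⁻¹ mod 123 explicitly. Euclid's algorithm: 123 = 1·94 + 29, 94 = 3·29 + 7, 29 = 4·7 + 1; back-substituting gives 1 = 106·94 − 81·123, so 94⁻¹ ≡ 106 (mod 123).
Since σ is injective, we find σ⁻¹(31): we need 94x ≡ 31 − 45 ≡ 109 (mod 123). Using 94⁻¹ = 106: x ≡ 106·109 = 11554 = 93·123 + 115, so x = 115.
Check: σ(115) = 94·115 + 45 = 10855 = 88·123 + 31 ≡ 31 (mod 123).

115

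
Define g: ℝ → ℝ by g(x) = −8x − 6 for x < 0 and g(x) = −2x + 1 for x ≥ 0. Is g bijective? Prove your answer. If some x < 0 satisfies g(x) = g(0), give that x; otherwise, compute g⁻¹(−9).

-7/8

Both pieces are strictly decreasing (slopes −8 and −2), so each is injective on its own interval.
The left piece maps (−∞, 0) onto (−6, ∞); the right piece maps [0, ∞) onto (−∞, 1].
These images overlap. In particular g(0) = 1 (right piece), and solving −8x − 6 = 1 on the left piece gives x = −7/8 < 0.
So g(−7/8) = g(0) with −7/8 ≠ 0, and g is not injective, hence not bijective. This x = −7/8 is the requested value below 0.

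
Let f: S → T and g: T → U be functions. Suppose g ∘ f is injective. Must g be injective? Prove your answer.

No. Take S = {0, 1}, T = {0, 1, 2}, U = {0, 1, 2}, f(a) = a for each a ∈ S, and g(b) = 1 if b ∈ {1, 2} else g(b) = b.
Then g ∘ f = f is injective (S ⊂ T and f is the inclusion), but g(1) = g(2) = 1 with 1 ≠ 2, so g is not injective.

not injective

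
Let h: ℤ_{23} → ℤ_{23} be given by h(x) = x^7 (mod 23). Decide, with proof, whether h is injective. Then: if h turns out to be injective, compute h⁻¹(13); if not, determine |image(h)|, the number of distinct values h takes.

Since 23 is prime, the nonzero elements of ℤ_{23} form a cyclic group of order 22.
As gcd(7, 22) = 1, raising to the 7th power is a bijection on this group: if u^7 ≡ v^7 then (uv^{−1})^7 = 1, and the only element of order dividing gcd(7, 22) = 1 is 1, so u = v.
With h(0) = 0 this makes h injective on all of ℤ_{23}, hence bijective (finite equal-size domain and codomain). In particular h is injective.
Since h is injective, we find the preimage of 13. The inverse of x ↦ x^7 on (ℤ_{23})^× is x ↦ x^19, because 7·19 = 133 = 6·22 + 1 ≡ 1 (mod 22) and x^{22} = 1 for x ≠ 0 (Fermat). So h⁻¹(13) = 13^19 mod 23.
Repeated squaring mod 23: 13^1 ≡ 13, 13^2 ≡ 13² = 169 ≡ 8, 13^4 ≡ 8² = 64 ≡ 18, 13^8 ≡ 18² = 324 ≡ 2, 13^16 ≡ 2² = 4. Since 19 = 16 + 2 + 1, 13^19 ≡ 4·8·13: 4·8 = 32 ≡ 9, then 9·13 = 117 ≡ 2. So 13^19 ≡ 2 (mod 23).
Hence h⁻¹(13) = 2.

2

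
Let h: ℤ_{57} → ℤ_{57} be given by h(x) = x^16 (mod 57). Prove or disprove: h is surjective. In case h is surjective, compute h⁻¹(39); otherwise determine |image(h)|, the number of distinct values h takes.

20

h(8): Repeated squaring mod 57: 8^1 ≡ 8, 8^2 ≡ 8² = 64 ≡ 7, 8^4 ≡ 7² = 49, 8^8 ≡ 49² = 2401 ≡ 7, 8^16 ≡ 7² = 49. So 8^16 ≡ 49 (mod 57).
h(11): Repeated squaring mod 57: 11^1 ≡ 11, 11^2 ≡ 11² = 121 ≡ 7, 11^4 ≡ 7² = 49, 11^8 ≡ 49² = 2401 ≡ 7, 11^16 ≡ 7² = 49. So 11^16 ≡ 49 (mod 57).
So h(8) = h(11) = 49 while 8 ≠ 11, thus h is not injective.
A non-injective map from the 57-element set ℤ_{57} to itself takes at most 56 distinct values, so it cannot be surjective. Thus h is not surjective.
Since h is not surjective, we determine |image(h)|. Computing x^16 mod 57 for each x (by repeated squaring, reducing mod 57 at every step), the values h(0), h(1), …, h(56) are: 0, 1, 43, 36, 25, 16, 9, 7, 49, 42, 4, 49, 45, 28, 16, 6, 55, 43, 39, 19, 1, 24, 55, 25, 54, 28, 7, 30, 4, 4, 30, 7, 28, 54, 25, 55, 24, 1, 19, 39, 43, 55, 6, 16, 28, 45, 49, 4, 42, 49, 7, 9, 16, 25, 36, 43, 1.
The distinct values are {0, 1, 4, 6, 7, 9, 16, 19, 24, 25, 28, 30, 36, 39, 42, 43, 45, 49, 54, 55}; there are 20 of them.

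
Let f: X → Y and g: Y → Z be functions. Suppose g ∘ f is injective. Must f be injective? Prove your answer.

injective

Suppose f(x_1) = f(x_2). Applying g: (g ∘ f)(x_1) = (g ∘ f)(x_2). Since g ∘ f is injective, x_1 = x_2. So f is injective.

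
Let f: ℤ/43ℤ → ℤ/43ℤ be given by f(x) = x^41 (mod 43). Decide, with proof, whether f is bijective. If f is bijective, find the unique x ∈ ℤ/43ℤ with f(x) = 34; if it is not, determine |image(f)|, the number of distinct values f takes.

Since 43 is prime, the nonzero elements of ℤ/43ℤ form a cyclic group of order 42.
As gcd(41, 42) = 1, raising to the 41st power is a bijection on this group: if a^41 ≡ b^41 then (ab^{−1})^41 = 1, and the only element of order dividing gcd(41, 42) = 1 is 1, so a = b.
With f(0) = 0 this makes f injective on all of ℤ/43ℤ, hence bijective (finite equal-size domain and codomain). In particular f is bijective.
Since f is bijective, we find the preimage of 34. The inverse of x ↦ x^41 on (ℤ/43ℤ)^× is x ↦ x^41, because 41·41 = 1681 = 40·42 + 1 ≡ 1 (mod 42) and x^{42} = 1 for x ≠ 0 (Fermat). So f⁻¹(34) = 34^41 mod 43.
Repeated squaring mod 43: 34^1 ≡ 34, 34^2 ≡ 34² = 1156 ≡ 38, 34^4 ≡ 38² = 1444 ≡ 25, 34^8 ≡ 25² = 625 ≡ 23, 34^16 ≡ 23² = 529 ≡ 13, 34^32 ≡ 13² = 169 ≡ 40. Since 41 = 32 + 8 + 1, 34^41 ≡ 40·23·34: 40·23 = 920 ≡ 17, then 17·34 = 578 ≡ 19. So 34^41 ≡ 19 (mod 43).
Hence f⁻¹(34) = 19.

19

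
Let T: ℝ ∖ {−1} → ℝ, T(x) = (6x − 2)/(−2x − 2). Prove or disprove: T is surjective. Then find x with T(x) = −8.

If T(x) = −3, cross-multiplying gives −2(6x − 2) = 6(−2x − 2), which simplifies to 4 = −12 — false.  So −3 has no preimage and T is not surjective.
Solving T(x) = −8: cross-multiplying gives 6x − 2 = −8(−2x − 2), which rearranges to −10x = 18, so x = −9/5.

-9/5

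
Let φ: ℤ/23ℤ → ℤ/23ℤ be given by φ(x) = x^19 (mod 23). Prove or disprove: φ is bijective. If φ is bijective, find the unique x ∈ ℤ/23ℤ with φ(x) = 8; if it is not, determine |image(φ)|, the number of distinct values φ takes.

12

Since 23 is prime, the nonzero elements of ℤ/23ℤ form a cyclic group of order 22.
As gcd(19, 22) = 1, raising to the 19th power is a bijection on this group: if x_1^19 ≡ x_2^19 then (x_1x_2^{−1})^19 = 1, and the only element of order dividing gcd(19, 22) = 1 is 1, so x_1 = x_2.
With φ(0) = 0 this makes φ injective on all of ℤ/23ℤ, hence bijective (finite equal-size domain and codomain). In particular φ is bijective.
Since φ is bijective, we find the preimage of 8. The inverse of x ↦ x^19 on (ℤ/23ℤ)^× is x ↦ x^7, because 19·7 = 133 = 6·22 + 1 ≡ 1 (mod 22) and x^{22} = 1 for x ≠ 0 (Fermat). So φ⁻¹(8) = 8^7 mod 23.
Repeated squaring mod 23: 8^1 ≡ 8, 8^2 ≡ 8² = 64 ≡ 18, 8^4 ≡ 18² = 324 ≡ 2. Since 7 = 4 + 2 + 1, 8^7 ≡ 2·18·8: 2·18 = 36 ≡ 13, then 13·8 = 104 ≡ 12. So 8^7 ≡ 12 (mod 23).
Hence φ⁻¹(8) = 12.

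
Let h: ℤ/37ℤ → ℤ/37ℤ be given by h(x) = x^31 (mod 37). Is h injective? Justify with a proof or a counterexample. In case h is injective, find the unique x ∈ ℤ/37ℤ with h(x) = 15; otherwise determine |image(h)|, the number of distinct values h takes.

Since 37 is prime, the nonzero elements of ℤ/37ℤ form a cyclic group of order 36.
As gcd(31, 36) = 1, raising to the 31st power is a bijection on this group: if a^31 ≡ b^31 then (ab^{−1})^31 = 1, and the only element of order dividing gcd(31, 36) = 1 is 1, so a = b.
With h(0) = 0 this makes h injective on all of ℤ/37ℤ, hence bijective (finite equal-size domain and codomain). In particular h is injective.
Since h is injective, we find the preimage of 15. The inverse of x ↦ x^31 on (ℤ/37ℤ)^× is x ↦ x^7, because 31·7 = 217 = 6·36 + 1 ≡ 1 (mod 36) and x^{36} = 1 for x ≠ 0 (Fermat). So h⁻¹(15) = 15^7 mod 37.
Repeated squaring mod 37: 15^1 ≡ 15, 15^2 ≡ 15² = 225 ≡ 3, 15^4 ≡ 3² = 9. Since 7 = 4 + 2 + 1, 15^7 ≡ 9·3·15: 9·3 = 27, then 27·15 = 405 ≡ 35. So 15^7 ≡ 35 (mod 37).
Hence h⁻¹(15) = 35.

35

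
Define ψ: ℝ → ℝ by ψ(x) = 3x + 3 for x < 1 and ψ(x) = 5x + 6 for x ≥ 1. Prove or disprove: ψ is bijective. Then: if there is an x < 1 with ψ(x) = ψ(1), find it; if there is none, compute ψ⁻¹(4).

Both pieces are strictly increasing (slopes 3 and 5), so each is injective on its own interval.
The left piece maps (−∞, 1) onto (−∞, 6); the right piece maps [1, ∞) onto [11, ∞).
The images leave a gap (6 has no preimage), so ψ is not surjective, hence not bijective.
Because the two images are disjoint, no x < 1 has ψ(x) = ψ(1), so we compute ψ⁻¹(4): 4 lies in (−∞, 6), so solve 3x + 3 = 4: x = (4 − 3)/3 = 1/3.

1/3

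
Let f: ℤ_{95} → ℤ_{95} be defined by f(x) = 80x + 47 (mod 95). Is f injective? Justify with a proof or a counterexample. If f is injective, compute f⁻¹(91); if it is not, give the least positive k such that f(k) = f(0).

19

We have gcd(80, 95) = 5 > 1. Taking u = 0 and v = 19: f(0) = 47 and f(19) = 80·19 + 47 = 1567 ≡ 47 (mod 95).
So f(0) = f(19) while 0 ≠ 19, so f is not injective.
Since f is not injective, we find the least positive k with f(k) = f(0): this means 80k ≡ 0 (mod 95), i.e. 95 ∣ 80k. Since gcd(80, 95) = 5, dividing through by 5 this holds exactly when 19 ∣ 16k, and as gcd(16, 19) = 1, exactly when 19 ∣ k.
The smallest positive such k is 19.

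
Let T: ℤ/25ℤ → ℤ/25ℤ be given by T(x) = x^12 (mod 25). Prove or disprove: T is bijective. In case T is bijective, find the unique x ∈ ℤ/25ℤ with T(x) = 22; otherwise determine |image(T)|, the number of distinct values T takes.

6

T(3): Repeated squaring mod 25: 3^1 ≡ 3, 3^2 ≡ 3² = 9, 3^4 ≡ 9² = 81 ≡ 6, 3^8 ≡ 6² = 36 ≡ 11. Since 12 = 8 + 4, 3^12 ≡ 11·6: 11·6 = 66 ≡ 16. So 3^12 ≡ 16 (mod 25).
T(4): Repeated squaring mod 25: 4^1 ≡ 4, 4^2 ≡ 4² = 16, 4^4 ≡ 16² = 256 ≡ 6, 4^8 ≡ 6² = 36 ≡ 11. Since 12 = 8 + 4, 4^12 ≡ 11·6: 11·6 = 66 ≡ 16. So 4^12 ≡ 16 (mod 25).
So T(3) = T(4) = 16 while 3 ≠ 4, therefore T is not injective, hence not bijective.
Since T is not bijective, we determine |image(T)|. Computing x^12 mod 25 for each x (by repeated squaring, reducing mod 25 at every step), the values T(0), T(1), …, T(24) are: 0, 1, 21, 16, 16, 0, 11, 1, 11, 6, 0, 21, 6, 6, 21, 0, 6, 11, 1, 11, 0, 16, 16, 21, 1.
The distinct values are {0, 1, 6, 11, 16, 21}; there are 6 of them.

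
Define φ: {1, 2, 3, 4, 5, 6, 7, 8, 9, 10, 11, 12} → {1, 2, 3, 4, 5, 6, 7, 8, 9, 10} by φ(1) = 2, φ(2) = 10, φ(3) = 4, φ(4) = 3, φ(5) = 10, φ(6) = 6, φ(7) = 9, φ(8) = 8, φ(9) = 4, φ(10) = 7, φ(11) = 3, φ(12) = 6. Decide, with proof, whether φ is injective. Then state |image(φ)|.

φ(2) = 10 = φ(5) with 2 ≠ 5, so φ is not injective.
The image of φ is {2, 3, 4, 6, 7, 8, 9, 10}, which has 8 elements.

8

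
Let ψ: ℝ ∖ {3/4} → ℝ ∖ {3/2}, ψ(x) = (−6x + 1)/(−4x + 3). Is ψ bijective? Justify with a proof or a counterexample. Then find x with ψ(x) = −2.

1/2

Suppose ψ(x_1) = ψ(x_2). Cross-multiplying: (−6x_1 + 1)(−4x_2 + 3) = (−6x_2 + 1)(−4x_1 + 3).
Expanding both sides and cancelling the symmetric terms leaves −14·(x_1 − x_2) = 0. Since −14 ≠ 0, x_1 = x_2. Therefore ψ is injective.
For any y ≠ 3/2, solving y(−4x + 3) = −6x + 1 for x gives a well-defined x ≠ 3/4. So ψ is surjective.
So ψ is bijective.
Solving ψ(x) = −2: cross-multiplying gives −6x + 1 = −2(−4x + 3), which rearranges to −14x = −7, so x = 1/2.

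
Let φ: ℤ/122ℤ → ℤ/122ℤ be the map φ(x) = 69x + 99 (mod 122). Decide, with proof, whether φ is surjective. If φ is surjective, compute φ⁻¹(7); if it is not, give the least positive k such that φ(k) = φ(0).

80

Recall that surjectivity means every element of the codomain has a preimage under φ.
Since gcd(69, 122) = 1, 69 is invertible modulo 122. Euclid's algorithm: 122 = 1·69 + 53, 69 = 1·53 + 16, 53 = 3·16 + 5, 16 = 3·5 + 1; back-substituting gives 1 = 23·69 − 13·122, so 69⁻¹ ≡ 23 (mod 122).
For any y ∈ ℤ/122ℤ, x = 23(y − 99) mod 122 satisfies φ(x) = 69·23(y − 99) + 99 ≡ y (since 69·23 ≡ 1 mod 122). So every y has a preimage.
So φ is surjective.
Since φ is surjective, we find φ⁻¹(7): we need 69x ≡ 7 − 99 ≡ 30 (mod 122). Using 69⁻¹ = 23: x ≡ 23·30 = 690 = 5·122 + 80, so x = 80.
Check: φ(80) = 69·80 + 99 = 5619 = 46·122 + 7 ≡ 7 (mod 122).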